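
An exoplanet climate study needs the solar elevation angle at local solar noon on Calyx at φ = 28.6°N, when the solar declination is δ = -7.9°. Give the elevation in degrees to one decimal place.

At local noon the hour angle is zero, so the zenith angle equals |φ − δ| = |+28.6° − (-7.900°)| = 36.500°.
Elevation = 90° − 36.500° = 53.5°.

53.5°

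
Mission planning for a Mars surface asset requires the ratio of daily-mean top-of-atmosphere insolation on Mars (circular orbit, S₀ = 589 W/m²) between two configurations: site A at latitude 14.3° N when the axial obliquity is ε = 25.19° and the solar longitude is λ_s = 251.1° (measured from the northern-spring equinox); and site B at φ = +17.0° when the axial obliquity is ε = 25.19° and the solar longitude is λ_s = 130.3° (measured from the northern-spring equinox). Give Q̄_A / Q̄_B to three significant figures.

— Configuration A (φ=+14.3°):
Solar declination: sin δ = sin ε · sin λ_s = sin 25.19° × sin 251.1° = -0.40267, so δ = -23.745°.
cos H₀ = −tan(+14.3°) tan(-23.745°) = 0.1121, H₀ = 1.4584 rad.
Bracket: H₀ sin φ sin δ + cos φ cos δ sin H₀ = 1.4584×0.24700×-0.40267 + 0.96902×0.91534×0.99369 = -0.145052 + 0.881386 = 0.736334.
Q̄ = (S₀/π) × [bracket] = (589/π) × 0.736334 = 138.05 W/m².
— Configuration B (φ=+17.0°):
Solar declination: sin δ = sin ε · sin λ_s = sin 25.19° × sin 130.3° = 0.32461, so δ = +18.942°.
cos H₀ = −tan(+17.0°) tan(+18.942°) = -0.1049, H₀ = 1.6759 rad.
Bracket: H₀ sin φ sin δ + cos φ cos δ sin H₀ = 1.6759×0.29237×0.32461 + 0.95630×0.94585×0.99448 = 0.159053 + 0.899523 = 1.058576.
Q̄ = (S₀/π) × [bracket] = (589/π) × 1.058576 = 198.47 W/m².
Ratio Q̄_A / Q̄_B = 138.05 / 198.47 = 0.6956.

Q̄_A / Q̄_B ≈ 0.696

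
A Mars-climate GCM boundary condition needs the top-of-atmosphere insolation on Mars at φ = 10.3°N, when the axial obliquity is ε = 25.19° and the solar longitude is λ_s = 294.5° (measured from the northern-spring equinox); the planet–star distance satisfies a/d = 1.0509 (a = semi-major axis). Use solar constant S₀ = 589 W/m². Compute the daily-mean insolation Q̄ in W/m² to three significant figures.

Solar declination: sin δ = sin ε · sin λ_s = sin 25.19° × sin 294.5° = -0.38730, so δ = -22.787°.
cos H₀ = −tan(+10.3°) tan(-22.787°) = 0.0763, H₀ = 1.4944 rad.
Bracket: H₀ sin φ sin δ + cos φ cos δ sin H₀ = 1.4944×0.17880×-0.38730 + 0.98389×0.92195×0.99708 = -0.103486 + 0.904449 = 0.800963.
Inverse-square distance factor (a/d)² = 1.0509² = 1.104391.
Q̄ = (S₀/π) × 1.104391 × [bracket] = (589/π) × 1.104391 × 0.800963 = 165.8 W/m².

Q̄ ≈ 166 W/m²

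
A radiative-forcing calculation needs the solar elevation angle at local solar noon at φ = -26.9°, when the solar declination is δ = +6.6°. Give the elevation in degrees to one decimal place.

56.5°

At local noon the hour angle is zero, so the zenith angle equals |φ − δ| = |-26.9° − (+6.600°)| = 33.500°.
Elevation = 90° − 33.500° = 56.5°.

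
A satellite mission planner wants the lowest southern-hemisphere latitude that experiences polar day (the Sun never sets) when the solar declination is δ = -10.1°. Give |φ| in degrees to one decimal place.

|φ| = 79.9°

Polar day requires cos H₀ = −tan φ tan δ ≤ −1, i.e. tan φ tan δ ≥ 1.
The boundary is |tan φ| · |tan δ| = 1, so |φ| = 90° − |δ| = 90° − 10.1° = 79.9° in the southern hemisphere.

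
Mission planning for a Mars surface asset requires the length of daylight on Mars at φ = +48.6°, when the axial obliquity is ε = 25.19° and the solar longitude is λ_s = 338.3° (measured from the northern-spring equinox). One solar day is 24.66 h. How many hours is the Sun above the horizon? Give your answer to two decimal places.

Solar declination: sin δ = sin ε · sin λ_s = sin 25.19° × sin 338.3° = -0.15737, so δ = -9.054°.
cos H₀ = −tan φ · tan δ = −tan(+48.6°) × tan(-9.054°) = 0.1808, so H₀ = 1.3890 rad = 79.59°.
Daylight = 2H₀/(2π) × 24.66 h = (1.3890/π) × 24.66 = 10.90 h.

10.90 h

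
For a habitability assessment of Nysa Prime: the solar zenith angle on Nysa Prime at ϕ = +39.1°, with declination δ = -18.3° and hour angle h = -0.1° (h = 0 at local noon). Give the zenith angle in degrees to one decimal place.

cos θ_z = sin ϕ sin δ + cos ϕ cos δ cos h = -0.198027 + 0.736797 = 0.538770.
θ_z = arccos(0.538770) = 57.4°.

θ_z = 57.4°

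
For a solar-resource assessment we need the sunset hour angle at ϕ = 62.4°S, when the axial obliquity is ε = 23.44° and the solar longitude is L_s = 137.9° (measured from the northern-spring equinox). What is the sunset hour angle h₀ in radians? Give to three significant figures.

h₀ = 1.01 rad

Solar declination: sin δ = sin ε · sin L_s = sin 23.44° × sin 137.9° = 0.26669, so δ = +15.467°.
cos h₀ = −tan ϕ · tan δ = −tan(-62.4°) × tan(+15.467°) = 0.5293, so h₀ = 1.0130 rad = 58.04°.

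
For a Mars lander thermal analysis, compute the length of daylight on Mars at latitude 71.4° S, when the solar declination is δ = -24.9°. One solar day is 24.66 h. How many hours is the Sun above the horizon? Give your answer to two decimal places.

Sunrise equation: cos H₀ = −tan φ · tan δ = -1.3793 ≤ −1, so the Sun never sets (polar day) and H₀ = π.
Daylight = 2H₀/(2π) × 24.66 h = (3.1416/π) × 24.66 = 24.66 h.

24.66 h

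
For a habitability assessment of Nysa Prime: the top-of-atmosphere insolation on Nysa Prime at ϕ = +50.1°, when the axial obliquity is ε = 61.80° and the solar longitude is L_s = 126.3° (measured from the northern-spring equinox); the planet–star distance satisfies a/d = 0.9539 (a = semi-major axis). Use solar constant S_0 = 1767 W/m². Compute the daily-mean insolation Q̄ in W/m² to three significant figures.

Solar declination: sin δ = sin ε · sin L_s = sin 61.80° × sin 126.3° = 0.71027, so δ = +45.257°.
cos h₀ = −tan(+50.1°) tan(+45.257°) = -1.2068 ≤ −1 ⇒ polar day, h₀ = π.
Bracket: h₀ sin ϕ sin δ + cos ϕ cos δ sin h₀ = 3.1416×0.76717×0.71027 + 0.64145×0.70393×0.00000 = 1.711851 + 0.000000 = 1.711851.
Inverse-square distance factor (a/d)² = 0.9539² = 0.909925.
Q̄ = (S_0/π) × 0.909925 × [bracket] = (1767/π) × 0.909925 × 1.711851 = 876.1 W/m².

Q̄ ≈ 876 W/m²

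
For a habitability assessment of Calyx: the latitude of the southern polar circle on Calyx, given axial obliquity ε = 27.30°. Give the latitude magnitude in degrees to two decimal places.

62.70°

The polar circle is the lowest latitude that experiences at least one full rotation of continuous darkness at the northern-summer solstice; it lies at |φ| = 90° − ε = 90° − 27.30° = 62.70°.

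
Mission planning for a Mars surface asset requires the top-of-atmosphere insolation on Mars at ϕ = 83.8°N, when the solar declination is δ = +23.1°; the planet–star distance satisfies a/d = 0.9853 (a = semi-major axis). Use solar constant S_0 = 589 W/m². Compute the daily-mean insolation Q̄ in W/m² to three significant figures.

Q̄ ≈ 223 W/m²

cos h₀ = −tan(+83.8°) tan(+23.100°) = -3.9263 ≤ −1 ⇒ polar day, h₀ = π.
Bracket: h₀ sin ϕ sin δ + cos ϕ cos δ sin h₀ = 3.1416×0.99415×0.39234 + 0.10800×0.91982×0.00000 = 1.225365 + 0.000000 = 1.225365.
Inverse-square distance factor (a/d)² = 0.9853² = 0.970816.
Q̄ = (S_0/π) × 0.970816 × [bracket] = (589/π) × 0.970816 × 1.225365 = 223.0 W/m².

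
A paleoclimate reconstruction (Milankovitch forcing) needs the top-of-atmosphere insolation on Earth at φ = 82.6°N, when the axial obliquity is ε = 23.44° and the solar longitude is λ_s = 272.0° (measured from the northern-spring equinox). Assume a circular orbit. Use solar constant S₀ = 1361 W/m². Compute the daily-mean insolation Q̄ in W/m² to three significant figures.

Q̄ ≈ 0.00 W/m²

Solar declination: sin δ = sin ε · sin λ_s = sin 23.44° × sin 272.0° = -0.39755, so δ = -23.425°.
cos H₀ = −tan(+82.6°) tan(-23.425°) = 3.3359 ≥ 1 ⇒ polar night, H₀ = 0 and Q̄ = 0.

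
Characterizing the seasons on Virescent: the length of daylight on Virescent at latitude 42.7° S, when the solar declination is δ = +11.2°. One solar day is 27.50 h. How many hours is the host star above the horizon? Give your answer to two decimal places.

12.14 h

cos H₀ = −tan φ · tan δ = −tan(-42.7°) × tan(+11.200°) = 0.1827, so H₀ = 1.3871 rad = 79.47°.
Daylight = 2H₀/(2π) × 27.50 h = (1.3871/π) × 27.50 = 12.14 h.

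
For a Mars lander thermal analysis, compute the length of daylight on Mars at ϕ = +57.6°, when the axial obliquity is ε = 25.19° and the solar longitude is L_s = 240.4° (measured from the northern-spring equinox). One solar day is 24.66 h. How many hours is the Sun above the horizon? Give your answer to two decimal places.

Solar declination: sin δ = sin ε · sin L_s = sin 25.19° × sin 240.4° = -0.37008, so δ = -21.720°.
cos h₀ = −tan ϕ · tan δ = −tan(+57.6°) × tan(-21.720°) = 0.6277, so h₀ = 0.8922 rad = 51.12°.
Daylight = 2h₀/(2π) × 24.66 h = (0.8922/π) × 24.66 = 7.00 h.

7.00 h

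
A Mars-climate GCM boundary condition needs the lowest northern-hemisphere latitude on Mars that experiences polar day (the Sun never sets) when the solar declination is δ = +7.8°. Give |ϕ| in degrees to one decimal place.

Polar day requires cos h₀ = −tan ϕ tan δ ≤ −1, i.e. tan ϕ tan δ ≥ 1.
The boundary is |tan ϕ| · |tan δ| = 1, so |ϕ| = 90° − |δ| = 90° − 7.8° = 82.2° in the northern hemisphere.

|ϕ| = 82.2°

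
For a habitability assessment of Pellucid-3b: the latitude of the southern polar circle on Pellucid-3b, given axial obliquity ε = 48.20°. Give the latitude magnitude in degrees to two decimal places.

The polar circle is the lowest latitude that experiences at least one full rotation of continuous darkness at the northern-summer solstice; it lies at |φ| = 90° − ε = 90° − 48.20° = 41.80°.

41.80°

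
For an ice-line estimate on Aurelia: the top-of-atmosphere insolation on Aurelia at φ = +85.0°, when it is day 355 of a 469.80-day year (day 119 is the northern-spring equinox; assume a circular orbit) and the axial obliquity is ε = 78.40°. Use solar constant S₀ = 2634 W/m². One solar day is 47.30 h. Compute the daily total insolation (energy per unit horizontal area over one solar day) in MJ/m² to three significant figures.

9.39 MJ/m²

Solar longitude: λ_s = 360° × (355 − 119)/469.80 = 180.843°.
sin δ = sin 78.40° × sin 180.843° = -0.01441, so δ = -0.826°.
cos H₀ = −tan(+85.0°) tan(-0.826°) = 0.1647, H₀ = 1.4053 rad.
Bracket: H₀ sin φ sin δ + cos φ cos δ sin H₀ = 1.4053×0.99619×-0.01441 + 0.08716×0.99990×0.98634 = -0.020173 + 0.085961 = 0.065788.
Q̄ = (S₀/π) × [bracket] = (2634/π) × 0.065788 = 55.159 W/m².
Daily total = Q̄ × 47.30 h × 3600 s/h = 55.159 × 47.30 × 3600 / 10⁶ = 9.392 MJ/m².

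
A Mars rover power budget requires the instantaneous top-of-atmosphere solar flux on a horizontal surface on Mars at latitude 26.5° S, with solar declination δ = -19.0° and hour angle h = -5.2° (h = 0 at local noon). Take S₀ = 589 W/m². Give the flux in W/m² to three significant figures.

cos θ_z = sin φ sin δ + cos φ cos δ cos h = 0.145268 + 0.842695 = 0.987963.
Flux = S₀ · cos θ_z = 589 × 0.987963 = 581.9 W/m².

582 W/m²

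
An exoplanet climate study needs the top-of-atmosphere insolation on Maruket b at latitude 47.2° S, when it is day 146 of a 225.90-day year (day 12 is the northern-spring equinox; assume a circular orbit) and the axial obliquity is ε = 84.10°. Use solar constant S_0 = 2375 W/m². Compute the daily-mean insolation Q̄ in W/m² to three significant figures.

Q̄ ≈ 1.02e+03 W/m²

Solar longitude: L_s = 360° × (146 − 12)/225.90 = 213.546°.
sin δ = sin 84.10° × sin 213.546° = -0.54968, so δ = -33.345°.
cos h₀ = −tan(-47.2°) tan(-33.345°) = -0.7106, h₀ = 2.3611 rad.
Bracket: h₀ sin ϕ sin δ + cos ϕ cos δ sin h₀ = 2.3611×-0.73373×-0.54968 + 0.67944×0.83538×0.70362 = 0.952271 + 0.399368 = 1.351639.
Q̄ = (S_0/π) × [bracket] = (2375/π) × 1.351639 = 1022 W/m².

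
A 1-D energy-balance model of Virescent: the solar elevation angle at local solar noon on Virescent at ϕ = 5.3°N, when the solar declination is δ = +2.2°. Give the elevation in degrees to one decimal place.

86.9°

At local noon the hour angle is zero, so the zenith angle equals |ϕ − δ| = |+5.3° − (+2.200°)| = 3.100°.
Elevation = 90° − 3.100° = 86.9°.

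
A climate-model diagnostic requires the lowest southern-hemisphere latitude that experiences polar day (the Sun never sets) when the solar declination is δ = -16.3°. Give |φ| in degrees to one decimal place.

|φ| = 73.7°

Polar day requires cos H₀ = −tan φ tan δ ≤ −1, i.e. tan φ tan δ ≥ 1.
The boundary is |tan φ| · |tan δ| = 1, so |φ| = 90° − |δ| = 90° − 16.3° = 73.7° in the southern hemisphere.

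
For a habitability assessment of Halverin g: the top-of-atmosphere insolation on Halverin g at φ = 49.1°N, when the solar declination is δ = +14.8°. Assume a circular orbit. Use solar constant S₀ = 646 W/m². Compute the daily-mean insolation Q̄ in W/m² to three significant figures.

cos H₀ = −tan(+49.1°) tan(+14.800°) = -0.3050, H₀ = 1.8807 rad.
Bracket: H₀ sin φ sin δ + cos φ cos δ sin H₀ = 1.8807×0.75585×0.25545 + 0.65474×0.96682×0.95235 = 0.363129 + 0.602853 = 0.965982.
Q̄ = (S₀/π) × [bracket] = (646/π) × 0.965982 = 198.6 W/m².

Q̄ ≈ 199 W/m²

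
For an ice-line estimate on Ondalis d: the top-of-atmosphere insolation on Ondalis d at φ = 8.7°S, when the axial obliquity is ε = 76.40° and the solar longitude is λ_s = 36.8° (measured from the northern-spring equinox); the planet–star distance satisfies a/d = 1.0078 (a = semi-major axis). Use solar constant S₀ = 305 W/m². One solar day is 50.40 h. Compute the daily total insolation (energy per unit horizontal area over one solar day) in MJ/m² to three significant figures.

12.0 MJ/m²

Solar declination: sin δ = sin ε · sin λ_s = sin 76.40° × sin 36.8° = 0.58223, so δ = +35.607°.
cos H₀ = −tan(-8.7°) tan(+35.607°) = 0.1096, H₀ = 1.4610 rad.
Bracket: H₀ sin φ sin δ + cos φ cos δ sin H₀ = 1.4610×-0.15126×0.58223 + 0.98849×0.81303×0.99398 = -0.128668 + 0.798834 = 0.670166.
Inverse-square distance factor (a/d)² = 1.0078² = 1.015661.
Q̄ = (S₀/π) × 1.015661 × [bracket] = (305/π) × 1.015661 × 0.670166 = 66.082 W/m².
Daily total = Q̄ × 50.40 h × 3600 s/h = 66.082 × 50.40 × 3600 / 10⁶ = 11.99 MJ/m².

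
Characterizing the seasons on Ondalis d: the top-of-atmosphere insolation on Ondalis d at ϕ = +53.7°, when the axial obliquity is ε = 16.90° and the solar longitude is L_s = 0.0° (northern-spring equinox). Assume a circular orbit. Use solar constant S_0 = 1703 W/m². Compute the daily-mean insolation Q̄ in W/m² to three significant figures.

Solar declination: sin δ = sin ε · sin L_s = sin 16.90° × sin 0.0° = 0.00000, so δ = +0.000°.
cos h₀ = −tan(+53.7°) tan(+0.000°) = -0.0000, h₀ = 1.5708 rad.
Bracket: h₀ sin ϕ sin δ + cos ϕ cos δ sin h₀ = 1.5708×0.80593×0.00000 + 0.59201×1.00000×1.00000 = 0.000000 + 0.592010 = 0.592010.
Q̄ = (S_0/π) × [bracket] = (1703/π) × 0.592010 = 320.9 W/m².

Q̄ ≈ 321 W/m²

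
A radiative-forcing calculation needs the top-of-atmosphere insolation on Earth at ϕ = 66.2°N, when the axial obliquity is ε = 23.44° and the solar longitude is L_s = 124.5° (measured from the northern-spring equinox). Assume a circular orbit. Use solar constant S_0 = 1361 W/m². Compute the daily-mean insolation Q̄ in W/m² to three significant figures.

Solar declination: sin δ = sin ε · sin L_s = sin 23.44° × sin 124.5° = 0.32783, so δ = +19.137°.
cos h₀ = −tan(+66.2°) tan(+19.137°) = -0.7868, h₀ = 2.4763 rad.
Bracket: h₀ sin ϕ sin δ + cos ϕ cos δ sin h₀ = 2.4763×0.91496×0.32783 + 0.40355×0.94474×0.61725 = 0.742769 + 0.235326 = 0.978095.
Q̄ = (S_0/π) × [bracket] = (1361/π) × 0.978095 = 423.7 W/m².

Q̄ ≈ 424 W/m²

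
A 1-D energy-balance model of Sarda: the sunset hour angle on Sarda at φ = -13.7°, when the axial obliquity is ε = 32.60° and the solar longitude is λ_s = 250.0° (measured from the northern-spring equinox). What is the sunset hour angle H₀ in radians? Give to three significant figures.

H₀ = 1.71 rad

Solar declination: sin δ = sin ε · sin λ_s = sin 32.60° × sin 250.0° = -0.50628, so δ = -30.416°.
cos H₀ = −tan φ · tan δ = −tan(-13.7°) × tan(-30.416°) = -0.1431, so H₀ = 1.7144 rad = 98.23°.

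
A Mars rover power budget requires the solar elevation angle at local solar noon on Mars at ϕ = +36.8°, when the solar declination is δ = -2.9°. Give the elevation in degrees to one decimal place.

At local noon the hour angle is zero, so the zenith angle equals |ϕ − δ| = |+36.8° − (-2.900°)| = 39.700°.
Elevation = 90° − 39.700° = 50.3°.

50.3°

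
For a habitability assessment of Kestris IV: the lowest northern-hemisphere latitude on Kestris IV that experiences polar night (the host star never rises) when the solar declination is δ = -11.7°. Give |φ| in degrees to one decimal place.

|φ| = 78.3°

Polar night requires cos H₀ = −tan φ tan δ ≥ 1, i.e. tan φ tan δ ≤ −1.
The boundary is |tan φ| · |tan δ| = 1, so |φ| = 90° − |δ| = 90° − 11.7° = 78.3° in the northern hemisphere.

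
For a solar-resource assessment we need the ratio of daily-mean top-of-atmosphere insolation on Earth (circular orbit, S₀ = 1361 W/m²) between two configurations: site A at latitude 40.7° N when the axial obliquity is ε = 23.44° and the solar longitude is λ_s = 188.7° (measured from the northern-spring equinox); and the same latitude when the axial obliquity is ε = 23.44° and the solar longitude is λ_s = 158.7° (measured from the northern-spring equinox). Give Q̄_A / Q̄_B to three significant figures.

Q̄_A / Q̄_B ≈ 0.770

— Configuration A (φ=+40.7°):
Solar declination: sin δ = sin ε · sin λ_s = sin 23.44° × sin 188.7° = -0.06017, so δ = -3.450°.
cos H₀ = −tan(+40.7°) tan(-3.450°) = 0.0518, H₀ = 1.5189 rad.
Bracket: H₀ sin φ sin δ + cos φ cos δ sin H₀ = 1.5189×0.65210×-0.06017 + 0.75813×0.99819×0.99865 = -0.059597 + 0.755736 = 0.696139.
Q̄ = (S₀/π) × [bracket] = (1361/π) × 0.696139 = 301.58 W/m².
— Configuration B (φ=+40.7°):
Solar declination: sin δ = sin ε · sin λ_s = sin 23.44° × sin 158.7° = 0.14450, so δ = +8.308°.
cos H₀ = −tan(+40.7°) tan(+8.308°) = -0.1256, H₀ = 1.6967 rad.
Bracket: H₀ sin φ sin δ + cos φ cos δ sin H₀ = 1.6967×0.65210×0.14450 + 0.75813×0.98951×0.99208 = 0.159877 + 0.744236 = 0.904113.
Q̄ = (S₀/π) × [bracket] = (1361/π) × 0.904113 = 391.68 W/m².
Ratio Q̄_A / Q̄_B = 301.58 / 391.68 = 0.7700.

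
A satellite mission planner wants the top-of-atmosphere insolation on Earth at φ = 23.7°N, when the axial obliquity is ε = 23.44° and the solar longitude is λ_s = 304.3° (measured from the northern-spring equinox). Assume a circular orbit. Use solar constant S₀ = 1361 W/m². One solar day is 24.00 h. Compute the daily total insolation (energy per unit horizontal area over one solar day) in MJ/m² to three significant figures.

Solar declination: sin δ = sin ε · sin λ_s = sin 23.44° × sin 304.3° = -0.32861, so δ = -19.185°.
cos H₀ = −tan(+23.7°) tan(-19.185°) = 0.1527, H₀ = 1.4175 rad.
Bracket: H₀ sin φ sin δ + cos φ cos δ sin H₀ = 1.4175×0.40195×-0.32861 + 0.91566×0.94446×0.98827 = -0.187230 + 0.854660 = 0.667430.
Q̄ = (S₀/π) × [bracket] = (1361/π) × 0.667430 = 289.14 W/m².
Daily total = Q̄ × 24.00 h × 3600 s/h = 289.14 × 24.00 × 3600 / 10⁶ = 24.98 MJ/m².

25.0 MJ/m²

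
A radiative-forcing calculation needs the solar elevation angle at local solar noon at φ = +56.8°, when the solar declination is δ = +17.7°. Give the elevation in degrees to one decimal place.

50.9°

At local noon the hour angle is zero, so the zenith angle equals |φ − δ| = |+56.8° − (+17.700°)| = 39.100°.
Elevation = 90° − 39.100° = 50.9°.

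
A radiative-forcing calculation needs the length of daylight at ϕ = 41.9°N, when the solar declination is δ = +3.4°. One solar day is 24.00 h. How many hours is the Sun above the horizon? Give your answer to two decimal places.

cos h₀ = −tan ϕ · tan δ = −tan(+41.9°) × tan(+3.400°) = -0.0533, so h₀ = 1.6241 rad = 93.06°.
Daylight = 2h₀/(2π) × 24.00 h = (1.6241/π) × 24.00 = 12.41 h.

12.41 h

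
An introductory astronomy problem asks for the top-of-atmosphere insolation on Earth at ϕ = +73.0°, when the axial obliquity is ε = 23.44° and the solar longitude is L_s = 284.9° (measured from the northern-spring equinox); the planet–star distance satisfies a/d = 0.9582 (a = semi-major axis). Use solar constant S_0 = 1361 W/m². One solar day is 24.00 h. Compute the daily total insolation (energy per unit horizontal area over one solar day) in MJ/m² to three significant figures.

0.00 MJ/m²

Solar declination: sin δ = sin ε · sin L_s = sin 23.44° × sin 284.9° = -0.38441, so δ = -22.607°.
cos h₀ = −tan(+73.0°) tan(-22.607°) = 1.3620 ≥ 1 ⇒ polar night, h₀ = 0 and Q̄ = 0.
Inverse-square distance factor (a/d)² = 0.9582² = 0.918147.
Daily total = Q̄ × 24.00 h × 3600 s/h = 0.00 MJ/m².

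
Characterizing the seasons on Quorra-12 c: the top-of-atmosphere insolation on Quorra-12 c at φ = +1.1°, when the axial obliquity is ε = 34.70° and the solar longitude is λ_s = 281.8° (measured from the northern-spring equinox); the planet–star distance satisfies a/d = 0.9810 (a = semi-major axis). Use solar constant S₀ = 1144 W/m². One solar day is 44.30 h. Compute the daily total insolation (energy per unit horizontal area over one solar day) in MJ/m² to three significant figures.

45.5 MJ/m²

Solar declination: sin δ = sin ε · sin λ_s = sin 34.70° × sin 281.8° = -0.55725, so δ = -33.866°.
cos H₀ = −tan(+1.1°) tan(-33.866°) = 0.0129, H₀ = 1.5579 rad.
Bracket: H₀ sin φ sin δ + cos φ cos δ sin H₀ = 1.5579×0.01920×-0.55725 + 0.99982×0.83035×0.99992 = -0.016668 + 0.830134 = 0.813466.
Inverse-square distance factor (a/d)² = 0.9810² = 0.962361.
Q̄ = (S₀/π) × 0.962361 × [bracket] = (1144/π) × 0.962361 × 0.813466 = 285.07 W/m².
Daily total = Q̄ × 44.30 h × 3600 s/h = 285.07 × 44.30 × 3600 / 10⁶ = 45.46 MJ/m².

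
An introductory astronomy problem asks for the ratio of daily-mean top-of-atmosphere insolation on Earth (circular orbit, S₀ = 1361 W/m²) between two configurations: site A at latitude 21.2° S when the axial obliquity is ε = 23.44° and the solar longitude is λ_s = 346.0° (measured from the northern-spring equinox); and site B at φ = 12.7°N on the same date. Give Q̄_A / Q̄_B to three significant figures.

— Configuration A (φ=-21.2°):
Solar declination: sin δ = sin ε · sin λ_s = sin 23.44° × sin 346.0° = -0.09623, so δ = -5.522°.
cos H₀ = −tan(-21.2°) tan(-5.522°) = -0.0375, H₀ = 1.6083 rad.
Bracket: H₀ sin φ sin δ + cos φ cos δ sin H₀ = 1.6083×-0.36162×-0.09623 + 0.93232×0.99536×0.99930 = 0.055967 + 0.927344 = 0.983311.
Q̄ = (S₀/π) × [bracket] = (1361/π) × 0.983311 = 425.99 W/m².
— Configuration B (φ=+12.7°):
cos H₀ = −tan(+12.7°) tan(-5.522°) = 0.0218, H₀ = 1.5490 rad.
Bracket: H₀ sin φ sin δ + cos φ cos δ sin H₀ = 1.5490×0.21985×-0.09623 + 0.97553×0.99536×0.99976 = -0.032771 + 0.970770 = 0.937999.
Q̄ = (S₀/π) × [bracket] = (1361/π) × 0.937999 = 406.36 W/m².
Ratio Q̄_A / Q̄_B = 425.99 / 406.36 = 1.048.

Q̄_A / Q̄_B ≈ 1.05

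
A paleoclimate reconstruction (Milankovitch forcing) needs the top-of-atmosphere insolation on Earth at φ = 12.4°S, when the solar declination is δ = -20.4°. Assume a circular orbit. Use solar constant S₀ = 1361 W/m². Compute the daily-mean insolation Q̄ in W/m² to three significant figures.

Q̄ ≈ 449 W/m²

cos H₀ = −tan(-12.4°) tan(-20.400°) = -0.0818, H₀ = 1.6527 rad.
Bracket: H₀ sin φ sin δ + cos φ cos δ sin H₀ = 1.6527×-0.21474×-0.34857 + 0.97667×0.93728×0.99665 = 0.123708 + 0.912347 = 1.036055.
Q̄ = (S₀/π) × [bracket] = (1361/π) × 1.036055 = 448.8 W/m².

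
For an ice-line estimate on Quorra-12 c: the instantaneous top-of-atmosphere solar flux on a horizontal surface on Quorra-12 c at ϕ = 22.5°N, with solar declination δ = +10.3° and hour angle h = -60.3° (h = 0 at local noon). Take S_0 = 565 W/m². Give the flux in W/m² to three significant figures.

cos θ_z = sin ϕ sin δ + cos ϕ cos δ cos h = 0.068425 + 0.450368 = 0.518793.
Flux = S_0 · cos θ_z = 565 × 0.518793 = 293.1 W/m².

293 W/m²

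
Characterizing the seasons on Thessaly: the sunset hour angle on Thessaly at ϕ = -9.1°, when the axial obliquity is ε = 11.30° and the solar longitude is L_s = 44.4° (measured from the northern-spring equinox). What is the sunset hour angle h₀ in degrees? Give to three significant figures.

Solar declination: sin δ = sin ε · sin L_s = sin 11.30° × sin 44.4° = 0.13710, so δ = +7.880°.
cos h₀ = −tan ϕ · tan δ = −tan(-9.1°) × tan(+7.880°) = 0.0222, so h₀ = 1.5486 rad = 88.73°.

h₀ = 88.7°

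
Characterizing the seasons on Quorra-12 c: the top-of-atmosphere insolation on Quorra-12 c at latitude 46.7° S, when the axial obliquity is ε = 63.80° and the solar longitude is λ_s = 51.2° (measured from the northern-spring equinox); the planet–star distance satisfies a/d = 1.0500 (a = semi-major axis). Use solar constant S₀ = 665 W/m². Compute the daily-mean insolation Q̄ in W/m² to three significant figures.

Q̄ ≈ 0.00 W/m²

Solar declination: sin δ = sin ε · sin λ_s = sin 63.80° × sin 51.2° = 0.69927, so δ = +44.368°.
cos H₀ = −tan(-46.7°) tan(+44.368°) = 1.0380 ≥ 1 ⇒ polar night, H₀ = 0 and Q̄ = 0.
Inverse-square distance factor (a/d)² = 1.0500² = 1.102500.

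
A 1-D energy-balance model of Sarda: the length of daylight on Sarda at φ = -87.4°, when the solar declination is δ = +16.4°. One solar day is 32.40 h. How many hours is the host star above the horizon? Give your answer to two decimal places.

cos H₀ = −tan φ · tan δ = 6.4813 ≥ 1, so the host star never rises (polar night) and H₀ = 0.
Daylight = 2H₀/(2π) × 32.40 h = (0.0000/π) × 32.40 = 0.00 h.

0.00 h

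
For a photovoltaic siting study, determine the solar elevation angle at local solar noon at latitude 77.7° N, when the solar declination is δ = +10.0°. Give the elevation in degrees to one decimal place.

22.3°

At local noon the hour angle is zero, so the zenith angle equals |φ − δ| = |+77.7° − (+10.000°)| = 67.700°.
Elevation = 90° − 67.700° = 22.3°.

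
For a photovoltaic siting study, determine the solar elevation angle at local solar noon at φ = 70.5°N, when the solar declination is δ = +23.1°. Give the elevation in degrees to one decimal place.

42.6°

At local noon the hour angle is zero, so the zenith angle equals |φ − δ| = |+70.5° − (+23.100°)| = 47.400°.
Elevation = 90° − 47.400° = 42.6°.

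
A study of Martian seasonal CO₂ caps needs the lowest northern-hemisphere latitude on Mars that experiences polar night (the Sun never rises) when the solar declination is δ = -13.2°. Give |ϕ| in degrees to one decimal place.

Polar night requires cos h₀ = −tan ϕ tan δ ≥ 1, i.e. tan ϕ tan δ ≤ −1.
The boundary is |tan ϕ| · |tan δ| = 1, so |ϕ| = 90° − |δ| = 90° − 13.2° = 76.8° in the northern hemisphere.

|ϕ| = 76.8°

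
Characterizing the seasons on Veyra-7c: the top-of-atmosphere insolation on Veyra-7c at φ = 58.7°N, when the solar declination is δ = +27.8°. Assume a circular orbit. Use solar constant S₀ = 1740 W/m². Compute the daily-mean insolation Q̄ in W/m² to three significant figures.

Q̄ ≈ 705 W/m²

cos H₀ = −tan(+58.7°) tan(+27.800°) = -0.8672, H₀ = 2.6203 rad.
Bracket: H₀ sin φ sin δ + cos φ cos δ sin H₀ = 2.6203×0.85446×0.46639 + 0.51952×0.88458×0.49803 = 1.044220 + 0.228873 = 1.273093.
Q̄ = (S₀/π) × [bracket] = (1740/π) × 1.273093 = 705.1 W/m².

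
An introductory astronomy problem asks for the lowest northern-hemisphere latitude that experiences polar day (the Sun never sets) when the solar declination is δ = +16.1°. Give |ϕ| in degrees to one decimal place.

Polar day requires cos h₀ = −tan ϕ tan δ ≤ −1, i.e. tan ϕ tan δ ≥ 1.
The boundary is |tan ϕ| · |tan δ| = 1, so |ϕ| = 90° − |δ| = 90° − 16.1° = 73.9° in the northern hemisphere.

|ϕ| = 73.9°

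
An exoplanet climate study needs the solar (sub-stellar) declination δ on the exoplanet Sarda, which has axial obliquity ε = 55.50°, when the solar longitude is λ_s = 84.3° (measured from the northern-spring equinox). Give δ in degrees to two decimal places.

δ = +55.09°

sin δ = sin ε · sin λ_s = sin 55.50° × sin 84.3° = 0.820051.
δ = arcsin(0.820051) = +55.09°.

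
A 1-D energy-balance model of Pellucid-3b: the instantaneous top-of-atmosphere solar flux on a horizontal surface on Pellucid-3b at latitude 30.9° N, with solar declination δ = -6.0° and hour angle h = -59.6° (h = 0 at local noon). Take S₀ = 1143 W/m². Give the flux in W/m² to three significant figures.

cos θ_z = sin φ sin δ + cos φ cos δ cos h = -0.053680 + 0.431831 = 0.378151.
Flux = S₀ · cos θ_z = 1143 × 0.378151 = 432.2 W/m².

432 W/m²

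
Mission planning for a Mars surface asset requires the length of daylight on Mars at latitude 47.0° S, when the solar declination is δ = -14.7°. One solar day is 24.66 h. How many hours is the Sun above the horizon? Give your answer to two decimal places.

14.57 h

cos H₀ = −tan φ · tan δ = −tan(-47.0°) × tan(-14.700°) = -0.2813, so H₀ = 1.8560 rad = 106.34°.
Daylight = 2H₀/(2π) × 24.66 h = (1.8560/π) × 24.66 = 14.57 h.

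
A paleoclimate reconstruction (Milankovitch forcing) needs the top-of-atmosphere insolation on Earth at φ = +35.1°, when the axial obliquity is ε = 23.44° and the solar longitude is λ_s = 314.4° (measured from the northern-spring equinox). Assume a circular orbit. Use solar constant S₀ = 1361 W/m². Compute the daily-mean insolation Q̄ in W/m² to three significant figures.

Q̄ ≈ 236 W/m²

Solar declination: sin δ = sin ε · sin λ_s = sin 23.44° × sin 314.4° = -0.28421, so δ = -16.512°.
cos H₀ = −tan(+35.1°) tan(-16.512°) = 0.2083, H₀ = 1.3609 rad.
Bracket: H₀ sin φ sin δ + cos φ cos δ sin H₀ = 1.3609×0.57501×-0.28421 + 0.81815×0.95876×0.97806 = -0.222403 + 0.767200 = 0.544797.
Q̄ = (S₀/π) × [bracket] = (1361/π) × 0.544797 = 236.0 W/m².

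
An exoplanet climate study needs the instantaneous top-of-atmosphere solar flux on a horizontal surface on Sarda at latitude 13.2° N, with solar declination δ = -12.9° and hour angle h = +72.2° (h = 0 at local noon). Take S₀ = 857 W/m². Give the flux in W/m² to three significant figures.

205 W/m²

cos θ_z = sin φ sin δ + cos φ cos δ cos h = -0.050979 + 0.290107 = 0.239128.
Flux = S₀ · cos θ_z = 857 × 0.239128 = 204.9 W/m².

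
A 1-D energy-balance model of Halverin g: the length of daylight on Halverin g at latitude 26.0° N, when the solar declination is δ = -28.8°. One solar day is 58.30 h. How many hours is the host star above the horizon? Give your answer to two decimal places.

cos h₀ = −tan ϕ · tan δ = −tan(+26.0°) × tan(-28.800°) = 0.2681, so h₀ = 1.2993 rad = 74.45°.
Daylight = 2h₀/(2π) × 58.30 h = (1.2993/π) × 58.30 = 24.11 h.

24.11 h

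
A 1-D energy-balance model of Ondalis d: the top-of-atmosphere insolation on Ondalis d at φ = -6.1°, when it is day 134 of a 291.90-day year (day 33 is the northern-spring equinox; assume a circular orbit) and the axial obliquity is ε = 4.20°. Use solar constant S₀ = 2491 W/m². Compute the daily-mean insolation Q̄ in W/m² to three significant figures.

Q̄ ≈ 779 W/m²

Solar longitude: λ_s = 360° × (134 − 33)/291.90 = 124.563°.
sin δ = sin 4.20° × sin 124.563° = 0.06031, so δ = +3.458°.
cos H₀ = −tan(-6.1°) tan(+3.458°) = 0.0065, H₀ = 1.5643 rad.
Bracket: H₀ sin φ sin δ + cos φ cos δ sin H₀ = 1.5643×-0.10626×0.06031 + 0.99434×0.99818×0.99998 = -0.010025 + 0.992510 = 0.982485.
Q̄ = (S₀/π) × [bracket] = (2491/π) × 0.982485 = 779.0 W/m².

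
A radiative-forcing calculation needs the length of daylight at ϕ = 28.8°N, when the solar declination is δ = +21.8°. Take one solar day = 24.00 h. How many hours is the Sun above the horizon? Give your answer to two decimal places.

cos h₀ = −tan ϕ · tan δ = −tan(+28.8°) × tan(+21.800°) = -0.2199, so h₀ = 1.7925 rad = 102.70°.
Daylight = 2h₀/(2π) × 24.00 h = (1.7925/π) × 24.00 = 13.69 h.

13.69 h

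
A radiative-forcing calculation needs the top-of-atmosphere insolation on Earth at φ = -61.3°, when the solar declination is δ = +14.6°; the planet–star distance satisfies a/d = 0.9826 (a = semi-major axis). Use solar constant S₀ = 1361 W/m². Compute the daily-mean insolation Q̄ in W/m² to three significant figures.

cos H₀ = −tan(-61.3°) tan(+14.600°) = 0.4758, H₀ = 1.0749 rad.
Bracket: H₀ sin φ sin δ + cos φ cos δ sin H₀ = 1.0749×-0.87715×0.25207 + 0.48022×0.96771×0.87957 = -0.237664 + 0.408748 = 0.171084.
Inverse-square distance factor (a/d)² = 0.9826² = 0.965503.
Q̄ = (S₀/π) × 0.965503 × [bracket] = (1361/π) × 0.965503 × 0.171084 = 71.56 W/m².

Q̄ ≈ 71.6 W/m²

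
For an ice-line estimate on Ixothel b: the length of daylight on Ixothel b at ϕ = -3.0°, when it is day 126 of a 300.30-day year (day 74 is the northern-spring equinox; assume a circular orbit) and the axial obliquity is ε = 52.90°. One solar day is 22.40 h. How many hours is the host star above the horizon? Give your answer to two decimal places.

Solar longitude: L_s = 360° × (126 − 74)/300.30 = 62.338°.
sin δ = sin 52.90° × sin 62.338° = 0.70642, so δ = +44.944°.
cos h₀ = −tan ϕ · tan δ = −tan(-3.0°) × tan(+44.944°) = 0.0523, so h₀ = 1.5185 rad = 87.00°.
Daylight = 2h₀/(2π) × 22.40 h = (1.5185/π) × 22.40 = 10.83 h.

10.83 h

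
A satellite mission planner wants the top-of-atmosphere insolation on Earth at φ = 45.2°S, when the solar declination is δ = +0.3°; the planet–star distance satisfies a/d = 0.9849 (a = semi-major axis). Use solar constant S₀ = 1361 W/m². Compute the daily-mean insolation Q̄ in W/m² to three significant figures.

Q̄ ≈ 294 W/m²

cos H₀ = −tan(-45.2°) tan(+0.300°) = 0.0053, H₀ = 1.5655 rad.
Bracket: H₀ sin φ sin δ + cos φ cos δ sin H₀ = 1.5655×-0.70957×0.00524 + 0.70463×0.99999×0.99999 = -0.005821 + 0.704616 = 0.698795.
Inverse-square distance factor (a/d)² = 0.9849² = 0.970028.
Q̄ = (S₀/π) × 0.970028 × [bracket] = (1361/π) × 0.970028 × 0.698795 = 293.7 W/m².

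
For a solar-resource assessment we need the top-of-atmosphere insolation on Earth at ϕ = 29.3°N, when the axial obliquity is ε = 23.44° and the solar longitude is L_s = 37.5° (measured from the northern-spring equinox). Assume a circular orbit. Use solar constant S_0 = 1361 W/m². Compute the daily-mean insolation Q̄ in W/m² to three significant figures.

Q̄ ≈ 451 W/m²

Solar declination: sin δ = sin ε · sin L_s = sin 23.44° × sin 37.5° = 0.24216, so δ = +14.014°.
cos h₀ = −tan(+29.3°) tan(+14.014°) = -0.1401, h₀ = 1.7113 rad.
Bracket: h₀ sin ϕ sin δ + cos ϕ cos δ sin h₀ = 1.7113×0.48938×0.24216 + 0.87207×0.97024×0.99014 = 0.202803 + 0.837774 = 1.040577.
Q̄ = (S_0/π) × [bracket] = (1361/π) × 1.040577 = 450.8 W/m².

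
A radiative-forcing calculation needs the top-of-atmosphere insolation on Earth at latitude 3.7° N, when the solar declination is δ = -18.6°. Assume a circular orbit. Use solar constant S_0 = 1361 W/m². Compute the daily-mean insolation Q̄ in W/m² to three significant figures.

Q̄ ≈ 396 W/m²

cos h₀ = −tan(+3.7°) tan(-18.600°) = 0.0218, h₀ = 1.5490 rad.
Bracket: h₀ sin ϕ sin δ + cos ϕ cos δ sin h₀ = 1.5490×0.06453×-0.31896 + 0.99792×0.94777×0.99976 = -0.031882 + 0.945572 = 0.913690.
Q̄ = (S_0/π) × [bracket] = (1361/π) × 0.913690 = 395.8 W/m².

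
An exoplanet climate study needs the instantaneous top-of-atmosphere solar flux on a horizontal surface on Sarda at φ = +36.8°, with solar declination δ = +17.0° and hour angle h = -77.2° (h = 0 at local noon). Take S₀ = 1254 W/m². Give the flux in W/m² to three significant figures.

432 W/m²

cos θ_z = sin φ sin δ + cos φ cos δ cos h = 0.175138 + 0.169649 = 0.344787.
Flux = S₀ · cos θ_z = 1254 × 0.344787 = 432.4 W/m².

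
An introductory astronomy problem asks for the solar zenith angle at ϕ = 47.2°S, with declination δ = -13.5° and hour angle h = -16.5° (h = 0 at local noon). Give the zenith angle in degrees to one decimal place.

cos θ_z = sin ϕ sin δ + cos ϕ cos δ cos h = 0.171286 + 0.633462 = 0.804748.
θ_z = arccos(0.804748) = 36.4°.

θ_z = 36.4°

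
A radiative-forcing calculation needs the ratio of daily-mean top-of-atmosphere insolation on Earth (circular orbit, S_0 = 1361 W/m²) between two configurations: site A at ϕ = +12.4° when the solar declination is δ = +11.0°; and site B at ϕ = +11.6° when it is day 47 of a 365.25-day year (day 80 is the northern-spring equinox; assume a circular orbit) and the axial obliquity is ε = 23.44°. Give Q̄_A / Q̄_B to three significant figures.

— Configuration A (ϕ=+12.4°):
cos h₀ = −tan(+12.4°) tan(+11.000°) = -0.0427, h₀ = 1.6135 rad.
Bracket: h₀ sin ϕ sin δ + cos ϕ cos δ sin h₀ = 1.6135×0.21474×0.19081 + 0.97667×0.98163×0.99909 = 0.066112 + 0.957856 = 1.023968.
Q̄ = (S_0/π) × [bracket] = (1361/π) × 1.023968 = 443.60 W/m².
— Configuration B (ϕ=+11.6°):
Solar longitude: L_s = 360° × (47 − 80)/365.25 = -32.526°, i.e. -32.526° + 360° = 327.474°.
sin δ = sin 23.44° × sin 327.474° = -0.21388, so δ = -12.350°.
cos h₀ = −tan(+11.6°) tan(-12.350°) = 0.0449, h₀ = 1.5258 rad.
Bracket: h₀ sin ϕ sin δ + cos ϕ cos δ sin h₀ = 1.5258×0.20108×-0.21388 + 0.97958×0.97686×0.99899 = -0.065620 + 0.955946 = 0.890326.
Q̄ = (S_0/π) × [bracket] = (1361/π) × 0.890326 = 385.71 W/m².
Ratio Q̄_A / Q̄_B = 443.60 / 385.71 = 1.150.

Q̄_A / Q̄_B ≈ 1.15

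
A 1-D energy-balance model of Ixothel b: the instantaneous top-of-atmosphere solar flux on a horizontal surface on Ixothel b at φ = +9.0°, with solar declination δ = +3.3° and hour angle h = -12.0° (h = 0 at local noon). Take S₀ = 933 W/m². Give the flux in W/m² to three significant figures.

908 W/m²

cos θ_z = sin φ sin δ + cos φ cos δ cos h = 0.009005 + 0.964503 = 0.973508.
Flux = S₀ · cos θ_z = 933 × 0.973508 = 908.3 W/m².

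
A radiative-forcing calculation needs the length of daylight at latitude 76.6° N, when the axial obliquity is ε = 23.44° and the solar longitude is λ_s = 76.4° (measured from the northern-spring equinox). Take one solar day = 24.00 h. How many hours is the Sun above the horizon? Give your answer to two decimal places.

Solar declination: sin δ = sin ε · sin λ_s = sin 23.44° × sin 76.4° = 0.38663, so δ = +22.745°.
Sunrise equation: cos H₀ = −tan φ · tan δ = -1.7598 ≤ −1, so the Sun never sets (polar day) and H₀ = π.
Daylight = 2H₀/(2π) × 24.00 h = (3.1416/π) × 24.00 = 24.00 h.

24.00 h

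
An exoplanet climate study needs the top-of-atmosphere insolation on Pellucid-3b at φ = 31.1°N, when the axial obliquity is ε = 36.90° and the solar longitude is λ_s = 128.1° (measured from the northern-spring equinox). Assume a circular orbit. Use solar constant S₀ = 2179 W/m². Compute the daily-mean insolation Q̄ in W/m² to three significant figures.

Q̄ ≈ 817 W/m²

Solar declination: sin δ = sin ε · sin λ_s = sin 36.90° × sin 128.1° = 0.47249, so δ = +28.196°.
cos H₀ = −tan(+31.1°) tan(+28.196°) = -0.3234, H₀ = 1.9001 rad.
Bracket: H₀ sin φ sin δ + cos φ cos δ sin H₀ = 1.9001×0.51653×0.47249 + 0.85627×0.88134×0.94626 = 0.463729 + 0.714109 = 1.177838.
Q̄ = (S₀/π) × [bracket] = (2179/π) × 1.177838 = 816.9 W/m².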